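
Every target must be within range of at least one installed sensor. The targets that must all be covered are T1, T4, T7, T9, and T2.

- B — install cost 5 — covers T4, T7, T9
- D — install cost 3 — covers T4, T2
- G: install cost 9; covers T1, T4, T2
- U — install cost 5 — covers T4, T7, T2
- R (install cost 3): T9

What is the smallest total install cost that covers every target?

14

The greedy cost-per-new-target heuristic would pick D, B, and G for 17, but a cheaper cover exists.
Choose B and G: together they cover T1, T4, T7, T9, T2 — every target.
Total install cost: 5 + 9 = 14.
No cover costs less than 14.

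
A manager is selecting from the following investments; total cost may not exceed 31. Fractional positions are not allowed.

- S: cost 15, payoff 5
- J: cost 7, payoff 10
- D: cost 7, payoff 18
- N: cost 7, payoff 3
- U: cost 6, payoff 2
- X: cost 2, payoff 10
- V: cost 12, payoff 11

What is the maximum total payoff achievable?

J + D + X + V: cost 7 + 7 + 2 + 12 = 28 ≤ 31, payoff 10 + 18 + 10 + 11 = 49.
J + D + N + U + X: cost 7 + 7 + 7 + 6 + 2 = 29 ≤ 31, payoff 10 + 18 + 3 + 2 + 10 = 43.
Best is J, D, X, and V with total payoff 49.

49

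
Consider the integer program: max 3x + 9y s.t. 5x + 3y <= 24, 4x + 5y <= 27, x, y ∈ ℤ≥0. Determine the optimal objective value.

(x,y)=(0,5): 5·0+3·5=15≤24, 4·0+5·5=25≤27, objective 45.
(x,y)=(1,4): 5·1+3·4=17≤24, 4·1+5·4=24≤27, objective 39.
(x,y)=(0,4): 5·0+3·4=12≤24, 4·0+5·4=20≤27, objective 36.
The best lattice point is (0,5), giving 45.

45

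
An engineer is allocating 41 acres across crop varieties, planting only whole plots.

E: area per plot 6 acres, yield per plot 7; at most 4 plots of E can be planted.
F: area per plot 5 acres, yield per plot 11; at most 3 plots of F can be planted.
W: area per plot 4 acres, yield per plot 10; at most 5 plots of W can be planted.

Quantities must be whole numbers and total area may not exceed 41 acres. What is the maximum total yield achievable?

90

1×E, 3×F, and 5×W: area 41 ≤ 41, yield 1·7 + 3·11 + 5·10 = 90.
3×F and 5×W: area 35 ≤ 41, yield 3·11 + 5·10 = 83.
Best is 90.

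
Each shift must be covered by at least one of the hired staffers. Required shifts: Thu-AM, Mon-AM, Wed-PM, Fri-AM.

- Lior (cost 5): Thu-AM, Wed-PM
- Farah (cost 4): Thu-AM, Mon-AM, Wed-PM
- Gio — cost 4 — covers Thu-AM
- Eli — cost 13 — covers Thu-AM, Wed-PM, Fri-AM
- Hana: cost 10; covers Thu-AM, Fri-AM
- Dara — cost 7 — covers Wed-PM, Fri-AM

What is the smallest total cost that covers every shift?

Choose Farah and Dara: together they cover Thu-AM, Mon-AM, Wed-PM, Fri-AM — every shift.
Total cost: 4 + 7 = 11.

11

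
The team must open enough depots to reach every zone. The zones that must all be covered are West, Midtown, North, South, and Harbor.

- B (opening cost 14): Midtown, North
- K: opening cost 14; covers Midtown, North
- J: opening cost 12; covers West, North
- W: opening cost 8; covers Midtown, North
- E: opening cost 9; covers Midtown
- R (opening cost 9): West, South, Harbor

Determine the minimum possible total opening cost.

17

Choose W and R: together they cover West, Midtown, North, South, Harbor — every zone.
Total opening cost: 8 + 9 = 17.
No cover costs less than 17.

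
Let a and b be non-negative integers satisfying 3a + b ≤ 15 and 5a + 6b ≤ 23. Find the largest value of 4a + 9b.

31

The continuous relaxation peaks at (0, 3.83) with value 34.50; rounding to a feasible lattice point costs some objective.
(a,b)=(1,3) is feasible, giving 31.
(a,b)=(0,3) is feasible, giving 27.
(a,b)=(2,2) is feasible, giving 26.
The best lattice point is (1,3), giving 31.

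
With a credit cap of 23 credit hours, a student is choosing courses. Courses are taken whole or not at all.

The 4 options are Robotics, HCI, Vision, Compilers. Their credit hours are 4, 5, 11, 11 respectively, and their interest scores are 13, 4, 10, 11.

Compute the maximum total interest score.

Robotics + HCI + Vision: credit hours 4 + 5 + 11 = 20 ≤ 23, interest score 13 + 4 + 10 = 27.
Robotics + HCI + Compilers: credit hours 4 + 5 + 11 = 20 ≤ 23, interest score 13 + 4 + 11 = 28.
Best is Robotics, HCI, and Compilers with total interest score 28.

28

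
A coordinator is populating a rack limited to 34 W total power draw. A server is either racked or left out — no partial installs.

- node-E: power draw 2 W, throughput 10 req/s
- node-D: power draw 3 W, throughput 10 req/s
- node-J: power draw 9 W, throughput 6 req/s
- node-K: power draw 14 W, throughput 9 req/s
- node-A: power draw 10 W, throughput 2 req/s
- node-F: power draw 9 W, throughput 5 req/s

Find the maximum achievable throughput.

35

This is an integer program with binary decision variables.
Take node-E, node-D, node-J, and node-K: power draw 2 + 3 + 9 + 14 = 28 ≤ 34, throughput 10 + 10 + 6 + 9 = 35.
No other feasible combination does better.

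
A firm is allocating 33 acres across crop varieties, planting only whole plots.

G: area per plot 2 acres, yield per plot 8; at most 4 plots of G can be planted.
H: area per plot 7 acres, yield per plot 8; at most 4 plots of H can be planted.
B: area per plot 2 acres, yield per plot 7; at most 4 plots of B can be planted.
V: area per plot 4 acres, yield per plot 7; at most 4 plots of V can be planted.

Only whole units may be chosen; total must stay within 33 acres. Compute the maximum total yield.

88

This is a bounded integer knapsack.
4×G, 1×H, 3×B, and 3×V: area 33 ≤ 33, yield 4·8 + 1·8 + 3·7 + 3·7 = 82.
4×G, 4×B, and 4×V: area 32 ≤ 33, yield 4·8 + 4·7 + 4·7 = 88.
Best is 88.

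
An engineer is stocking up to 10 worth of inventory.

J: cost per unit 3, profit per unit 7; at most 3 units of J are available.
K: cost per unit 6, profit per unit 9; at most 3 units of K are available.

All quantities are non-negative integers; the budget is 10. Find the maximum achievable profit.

J has the best ratio (7/3); taking only J gives at most 3×7 = 21 (stopped by the cost limit).
Optimal: 3×J: cost 9 ≤ 10, profit 3·7 = 21.

21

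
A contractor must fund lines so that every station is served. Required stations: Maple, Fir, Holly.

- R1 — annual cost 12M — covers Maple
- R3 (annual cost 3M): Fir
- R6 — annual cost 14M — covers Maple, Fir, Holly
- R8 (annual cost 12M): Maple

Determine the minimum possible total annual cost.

14

R6 alone covers Maple, Fir, Holly — every station.
Total annual cost: 14.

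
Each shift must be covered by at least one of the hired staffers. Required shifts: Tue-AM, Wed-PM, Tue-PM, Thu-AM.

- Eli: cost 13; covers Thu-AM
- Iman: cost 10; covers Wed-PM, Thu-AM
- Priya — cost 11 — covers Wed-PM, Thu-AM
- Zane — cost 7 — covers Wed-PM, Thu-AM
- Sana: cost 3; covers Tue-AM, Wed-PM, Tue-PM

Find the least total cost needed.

Choose Zane and Sana: together they cover Tue-AM, Wed-PM, Tue-PM, Thu-AM — every shift.
Total cost: 7 + 3 = 10.

10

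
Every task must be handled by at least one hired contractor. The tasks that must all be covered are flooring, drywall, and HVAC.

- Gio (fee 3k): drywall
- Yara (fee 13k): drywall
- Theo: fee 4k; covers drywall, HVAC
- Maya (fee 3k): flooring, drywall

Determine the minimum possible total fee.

This is a weighted set-cover instance.
Choose Theo and Maya: together they cover flooring, drywall, HVAC — every task.
Total fee: 4 + 3 = 7.
No cover costs less than 7.

7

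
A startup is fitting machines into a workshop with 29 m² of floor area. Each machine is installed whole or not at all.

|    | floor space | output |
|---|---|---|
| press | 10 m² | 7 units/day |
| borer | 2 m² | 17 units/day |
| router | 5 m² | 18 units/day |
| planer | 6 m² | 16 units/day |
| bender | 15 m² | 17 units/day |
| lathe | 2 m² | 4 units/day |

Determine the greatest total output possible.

Allowing fractional choices, the relaxed optimum would be about 70.9, but machines are indivisible.
borer + router + planer + bender: floor space 2 + 5 + 6 + 15 = 28 ≤ 29, output 17 + 18 + 16 + 17 = 68.
press + borer + router + planer + lathe: floor space 10 + 2 + 5 + 6 + 2 = 25 ≤ 29, output 7 + 17 + 18 + 16 + 4 = 62.
press + borer + router + planer: floor space 10 + 2 + 5 + 6 = 23 ≤ 29, output 7 + 17 + 18 + 16 = 58.
Best is borer, router, planer, and bender with total output 68.

68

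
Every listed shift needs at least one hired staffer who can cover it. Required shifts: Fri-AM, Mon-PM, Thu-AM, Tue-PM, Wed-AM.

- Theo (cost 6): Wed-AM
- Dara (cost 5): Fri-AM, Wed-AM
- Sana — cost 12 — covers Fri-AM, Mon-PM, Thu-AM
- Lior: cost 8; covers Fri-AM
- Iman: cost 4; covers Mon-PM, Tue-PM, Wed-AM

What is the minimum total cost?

16

The greedy cost-per-new-shift heuristic would pick Iman, Dara, and Sana for 21, but a cheaper cover exists.
Choose Sana and Iman: together they cover Fri-AM, Mon-PM, Thu-AM, Tue-PM, Wed-AM — every shift.
Total cost: 12 + 4 = 16.
No cover costs less than 16.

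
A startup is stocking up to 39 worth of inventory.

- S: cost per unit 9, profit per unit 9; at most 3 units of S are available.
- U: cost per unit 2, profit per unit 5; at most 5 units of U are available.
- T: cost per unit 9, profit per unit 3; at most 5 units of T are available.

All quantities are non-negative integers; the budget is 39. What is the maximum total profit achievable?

U has the best ratio (5/2); taking only U gives at most 5×5 = 25 (stopped by the supply cap of 5).
Mixing does better — 3×S and 5×U: cost 37 ≤ 39, profit 3·9 + 5·5 = 52.

52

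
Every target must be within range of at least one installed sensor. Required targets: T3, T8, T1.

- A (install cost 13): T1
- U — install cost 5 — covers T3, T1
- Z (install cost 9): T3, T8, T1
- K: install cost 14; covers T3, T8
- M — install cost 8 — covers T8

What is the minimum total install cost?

The greedy cost-per-new-target heuristic would pick U and M for 13, but a cheaper cover exists.
Z alone covers T3, T8, T1 — every target.
Total install cost: 9.
No cover costs less than 9.

9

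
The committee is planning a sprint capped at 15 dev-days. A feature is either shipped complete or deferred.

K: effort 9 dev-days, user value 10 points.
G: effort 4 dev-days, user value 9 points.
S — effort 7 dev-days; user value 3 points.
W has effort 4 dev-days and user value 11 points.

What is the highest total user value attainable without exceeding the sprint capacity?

Treat it as a binary knapsack problem.
G + W: effort 4 + 4 = 8 ≤ 15, user value 9 + 11 = 20.
G + S + W: effort 4 + 7 + 4 = 15 ≤ 15, user value 9 + 3 + 11 = 23.
K + W: effort 9 + 4 = 13 ≤ 15, user value 10 + 11 = 21.
Best is G, S, and W with total user value 23.

23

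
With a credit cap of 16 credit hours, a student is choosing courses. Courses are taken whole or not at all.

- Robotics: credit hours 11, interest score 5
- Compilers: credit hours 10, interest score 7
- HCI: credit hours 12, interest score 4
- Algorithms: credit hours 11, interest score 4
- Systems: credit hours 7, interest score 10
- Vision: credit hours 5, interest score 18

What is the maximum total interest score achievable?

28

Allowing fractional choices, the relaxed optimum would be about 30.8, but courses are indivisible.
Compilers + Vision: credit hours 10 + 5 = 15 ≤ 16, interest score 7 + 18 = 25.
Systems + Vision: credit hours 7 + 5 = 12 ≤ 16, interest score 10 + 18 = 28.
Best is Systems and Vision with total interest score 28.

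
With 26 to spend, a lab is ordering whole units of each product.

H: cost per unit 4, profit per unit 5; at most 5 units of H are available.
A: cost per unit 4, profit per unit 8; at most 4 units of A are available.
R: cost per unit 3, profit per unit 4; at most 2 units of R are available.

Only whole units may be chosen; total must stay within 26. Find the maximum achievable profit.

This is a bounded integer knapsack.
Take 1×H, 4×A, and 2×R: cost 26 ≤ 26, profit 1·5 + 4·8 + 2·4 = 45.
A has the best ratio (8/4) and is taken to its limit of 4; remaining capacity is filled optimally with the others.

45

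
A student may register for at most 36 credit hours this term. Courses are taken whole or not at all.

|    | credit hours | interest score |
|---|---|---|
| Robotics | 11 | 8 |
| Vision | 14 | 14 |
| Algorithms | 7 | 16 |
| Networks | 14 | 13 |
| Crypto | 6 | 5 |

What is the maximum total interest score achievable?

Treat it as a binary knapsack problem.
Allowing fractional choices, the relaxed optimum would be about 43.8, but courses are indivisible.
Vision + Algorithms + Networks: credit hours 14 + 7 + 14 = 35 ≤ 36, interest score 14 + 16 + 13 = 43.
Robotics + Vision + Algorithms: credit hours 11 + 14 + 7 = 32 ≤ 36, interest score 8 + 14 + 16 = 38.
Best is Vision, Algorithms, and Networks with total interest score 43.

43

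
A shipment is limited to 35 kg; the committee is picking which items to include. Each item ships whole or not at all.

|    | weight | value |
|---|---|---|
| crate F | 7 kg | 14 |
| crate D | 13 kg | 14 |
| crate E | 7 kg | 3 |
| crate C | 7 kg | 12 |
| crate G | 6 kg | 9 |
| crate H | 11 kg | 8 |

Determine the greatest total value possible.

Take crate F, crate D, crate C, and crate G: weight 7 + 13 + 7 + 6 = 33 ≤ 35, value 14 + 14 + 12 + 9 = 49.
No other feasible combination does better.

49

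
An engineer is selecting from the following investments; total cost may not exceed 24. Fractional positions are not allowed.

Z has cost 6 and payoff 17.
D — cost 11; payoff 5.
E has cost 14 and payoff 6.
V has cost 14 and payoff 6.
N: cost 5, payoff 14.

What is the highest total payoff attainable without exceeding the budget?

This is a 0-1 knapsack instance.
Take Z, D, and N: cost 6 + 11 + 5 = 22 ≤ 24, payoff 17 + 5 + 14 = 36.
No other feasible combination does better.

36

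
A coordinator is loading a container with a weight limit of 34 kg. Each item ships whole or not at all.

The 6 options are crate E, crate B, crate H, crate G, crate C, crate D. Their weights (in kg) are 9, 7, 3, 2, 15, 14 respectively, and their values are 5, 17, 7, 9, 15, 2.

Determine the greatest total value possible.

This is a 0-1 knapsack instance.
crate B + crate H + crate G + crate C: weight 7 + 3 + 2 + 15 = 27 ≤ 34, value 17 + 7 + 9 + 15 = 48.
crate E + crate B + crate G + crate C: weight 9 + 7 + 2 + 15 = 33 ≤ 34, value 5 + 17 + 9 + 15 = 46.
crate E + crate B + crate H + crate C: weight 9 + 7 + 3 + 15 = 34 ≤ 34, value 5 + 17 + 7 + 15 = 44.
Best is crate B, crate H, crate G, and crate C with total value 48.

48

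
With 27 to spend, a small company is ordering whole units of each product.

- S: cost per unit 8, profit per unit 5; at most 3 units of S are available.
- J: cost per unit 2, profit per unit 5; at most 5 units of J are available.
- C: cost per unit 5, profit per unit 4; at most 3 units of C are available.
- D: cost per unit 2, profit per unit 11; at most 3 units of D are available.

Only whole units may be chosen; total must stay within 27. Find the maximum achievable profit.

5×J, 2×C, and 3×D: cost 26 ≤ 27, profit 5·5 + 2·4 + 3·11 = 66.
1×S, 5×J, and 3×D: cost 24 ≤ 27, profit 1·5 + 5·5 + 3·11 = 63.
Best is 66.

66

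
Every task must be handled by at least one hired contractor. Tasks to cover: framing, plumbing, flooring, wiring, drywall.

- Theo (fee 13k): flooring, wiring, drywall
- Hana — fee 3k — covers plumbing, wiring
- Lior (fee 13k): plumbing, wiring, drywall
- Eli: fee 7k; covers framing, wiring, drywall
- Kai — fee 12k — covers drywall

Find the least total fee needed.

23

This is an integer covering problem.
Choose Theo, Hana, and Eli: together they cover framing, plumbing, flooring, wiring, drywall — every task.
Total fee: 13 + 3 + 7 = 23.
No cover costs less than 23.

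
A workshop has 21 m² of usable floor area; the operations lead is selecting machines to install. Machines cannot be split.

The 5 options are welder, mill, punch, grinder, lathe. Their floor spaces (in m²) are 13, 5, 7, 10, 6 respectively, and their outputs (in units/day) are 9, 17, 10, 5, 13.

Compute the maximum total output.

Allowing fractional choices, the relaxed optimum would be about 42.1, but machines are indivisible.
mill + lathe: floor space 5 + 6 = 11 ≤ 21, output 17 + 13 = 30.
mill + punch + lathe: floor space 5 + 7 + 6 = 18 ≤ 21, output 17 + 10 + 13 = 40.
mill + grinder + lathe: floor space 5 + 10 + 6 = 21 ≤ 21, output 17 + 5 + 13 = 35.
Best is mill, punch, and lathe with total output 40.

40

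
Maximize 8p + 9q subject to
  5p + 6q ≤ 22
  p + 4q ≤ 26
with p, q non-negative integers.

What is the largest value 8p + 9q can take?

34

(p,q)=(2,2): 5·2+6·2=22≤22, 1·2+4·2=10≤26, objective 34.
(p,q)=(3,1): 5·3+6·1=21≤22, 1·3+4·1=7≤26, objective 33.
(p,q)=(4,0): 5·4+6·0=20≤22, 1·4+4·0=4≤26, objective 32.
Maximum is 34 at (p,q)=(2,2).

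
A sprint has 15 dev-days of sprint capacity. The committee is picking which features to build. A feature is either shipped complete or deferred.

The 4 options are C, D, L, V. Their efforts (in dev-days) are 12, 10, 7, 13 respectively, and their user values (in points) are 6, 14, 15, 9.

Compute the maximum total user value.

L: effort 7 ≤ 15, user value 15.
D: effort 10 ≤ 15, user value 14.
Best is L with total user value 15.

15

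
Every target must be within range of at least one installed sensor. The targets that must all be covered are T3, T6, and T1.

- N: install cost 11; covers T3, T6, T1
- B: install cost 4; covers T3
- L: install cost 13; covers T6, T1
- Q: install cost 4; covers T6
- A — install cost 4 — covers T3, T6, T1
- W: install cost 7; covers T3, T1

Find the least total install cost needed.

4

A alone covers T3, T6, T1 — every target.
Total install cost: 4.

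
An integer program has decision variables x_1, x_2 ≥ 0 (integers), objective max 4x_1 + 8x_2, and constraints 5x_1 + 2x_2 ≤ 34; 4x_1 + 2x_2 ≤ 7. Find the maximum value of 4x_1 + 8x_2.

24

Relaxing integrality, the LP optimum is 28.00 at (x_1,x_2) = (0, 3.5), which is not an integer point.
(x_1,x_2)=(0,3): 5·0+2·3=6≤34, 4·0+2·3=6≤7, objective 24.
(x_1,x_2)=(0,2): 5·0+2·2=4≤34, 4·0+2·2=4≤7, objective 16.
The best lattice point is (0,3), giving 24.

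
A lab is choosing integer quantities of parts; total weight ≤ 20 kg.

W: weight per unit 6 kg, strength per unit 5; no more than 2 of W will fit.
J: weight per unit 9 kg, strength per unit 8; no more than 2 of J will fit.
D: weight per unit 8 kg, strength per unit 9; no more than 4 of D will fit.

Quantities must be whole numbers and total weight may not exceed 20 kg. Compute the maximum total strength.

19

D has the best ratio (9/8); taking only D gives at most 2×9 = 18 (stopped by the weight limit).
Mixing does better — 2×W and 1×D: weight 20 ≤ 20, strength 2·5 + 1·9 = 19.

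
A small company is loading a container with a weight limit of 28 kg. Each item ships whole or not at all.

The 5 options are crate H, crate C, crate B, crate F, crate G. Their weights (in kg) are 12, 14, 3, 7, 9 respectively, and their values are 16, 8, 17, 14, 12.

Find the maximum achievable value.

47

Allowing fractional choices, the relaxed optimum would be about 55.0, but items are indivisible.
crate H + crate B + crate F: weight 12 + 3 + 7 = 22 ≤ 28, value 16 + 17 + 14 = 47.
crate B + crate F + crate G: weight 3 + 7 + 9 = 19 ≤ 28, value 17 + 14 + 12 = 43.
crate H + crate B + crate G: weight 12 + 3 + 9 = 24 ≤ 28, value 16 + 17 + 12 = 45.
Best is crate H, crate B, and crate F with total value 47.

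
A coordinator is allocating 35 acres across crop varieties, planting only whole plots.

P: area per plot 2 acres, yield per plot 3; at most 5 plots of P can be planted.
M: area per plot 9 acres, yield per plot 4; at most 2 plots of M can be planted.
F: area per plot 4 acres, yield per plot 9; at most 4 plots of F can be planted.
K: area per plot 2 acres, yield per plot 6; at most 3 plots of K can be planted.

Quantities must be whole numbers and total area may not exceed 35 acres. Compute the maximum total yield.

This is a bounded integer knapsack.
K has the best ratio (6/2); taking only K gives at most 3×6 = 18 (stopped by the supply cap of 3).
Mixing does better — 5×P, 4×F, and 3×K: area 32 ≤ 35, yield 5·3 + 4·9 + 3·6 = 69.

69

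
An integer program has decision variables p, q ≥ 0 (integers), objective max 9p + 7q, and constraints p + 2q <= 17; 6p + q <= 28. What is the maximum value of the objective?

76

(p,q)=(3,7): 1·3+2·7=17≤17, 6·3+1·7=25≤28, objective 76.
(p,q)=(3,6): 1·3+2·6=15≤17, 6·3+1·6=24≤28, objective 69.
Maximum is 76 at (p,q)=(3,7).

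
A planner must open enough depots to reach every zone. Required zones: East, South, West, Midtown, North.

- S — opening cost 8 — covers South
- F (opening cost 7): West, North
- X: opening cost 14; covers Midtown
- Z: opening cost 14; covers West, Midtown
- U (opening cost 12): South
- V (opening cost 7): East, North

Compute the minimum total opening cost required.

29

The greedy cost-per-new-zone heuristic would pick F, V, S, and X for 36, but a cheaper cover exists.
Choose S, Z, and V: together they cover East, South, West, Midtown, North — every zone.
Total opening cost: 8 + 14 + 7 = 29.
No cover costs less than 29.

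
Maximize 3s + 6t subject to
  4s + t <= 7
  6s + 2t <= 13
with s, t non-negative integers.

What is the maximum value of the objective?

(s,t)=(0,6) is feasible, giving 36.
(s,t)=(0,5) is feasible, giving 30.
The best lattice point is (0,6), giving 36.

36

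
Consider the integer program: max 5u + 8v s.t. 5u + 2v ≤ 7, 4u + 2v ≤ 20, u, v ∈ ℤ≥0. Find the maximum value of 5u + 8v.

24

(u,v)=(0,3) is feasible, giving 24.
(u,v)=(0,2) is feasible, giving 16.
Maximum is 24 at (u,v)=(0,3).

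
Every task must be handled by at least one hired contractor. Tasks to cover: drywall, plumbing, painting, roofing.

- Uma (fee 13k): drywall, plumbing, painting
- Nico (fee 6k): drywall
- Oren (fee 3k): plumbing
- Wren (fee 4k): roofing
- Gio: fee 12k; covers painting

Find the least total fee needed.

Choose Uma and Wren: together they cover drywall, plumbing, painting, roofing — every task.
Total fee: 13 + 4 = 17.

17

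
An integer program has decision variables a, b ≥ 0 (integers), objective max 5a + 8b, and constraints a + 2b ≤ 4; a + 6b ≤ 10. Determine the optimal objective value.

(a,b)=(4,0): 1·4+2·0=4≤4, 1·4+6·0=4≤10, objective 20.
(a,b)=(3,0): 1·3+2·0=3≤4, 1·3+6·0=3≤10, objective 15.
The best lattice point is (4,0), giving 20.

20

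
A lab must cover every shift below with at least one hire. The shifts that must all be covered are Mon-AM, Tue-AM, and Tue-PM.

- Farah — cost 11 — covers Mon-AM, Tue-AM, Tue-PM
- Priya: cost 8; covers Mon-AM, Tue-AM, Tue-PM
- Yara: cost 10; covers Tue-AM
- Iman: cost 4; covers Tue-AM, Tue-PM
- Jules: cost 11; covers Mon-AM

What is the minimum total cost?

Priya alone covers Mon-AM, Tue-AM, Tue-PM — every shift.
Total cost: 8.

8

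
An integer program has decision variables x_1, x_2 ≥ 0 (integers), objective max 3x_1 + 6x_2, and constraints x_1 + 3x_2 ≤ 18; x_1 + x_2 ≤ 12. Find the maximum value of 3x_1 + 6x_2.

45

(x_1,x_2)=(9,3): 1·9+3·3=18≤18, 1·9+1·3=12≤12, objective 45.
(x_1,x_2)=(8,3): 1·8+3·3=17≤18, 1·8+1·3=11≤12, objective 42.
(x_1,x_2)=(10,2): 1·10+3·2=16≤18, 1·10+1·2=12≤12, objective 42.
The best lattice point is (9,3), giving 45.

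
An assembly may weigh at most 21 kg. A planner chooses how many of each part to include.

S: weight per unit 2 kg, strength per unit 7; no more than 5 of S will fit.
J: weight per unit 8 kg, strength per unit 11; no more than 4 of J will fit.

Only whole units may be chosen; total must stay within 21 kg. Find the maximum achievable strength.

46

5×S and 1×J: weight 18 ≤ 21, strength 5·7 + 1·11 = 46.
4×S and 1×J: weight 16 ≤ 21, strength 4·7 + 1·11 = 39.
Best is 46.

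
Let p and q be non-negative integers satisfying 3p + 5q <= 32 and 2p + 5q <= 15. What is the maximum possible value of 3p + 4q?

21

The continuous relaxation peaks at (7.5, 0) with value 22.50; rounding to a feasible lattice point costs some objective.
(p,q)=(7,0): 3·7+5·0=21≤32, 2·7+5·0=14≤15, objective 21.
(p,q)=(6,0): 3·6+5·0=18≤32, 2·6+5·0=12≤15, objective 18.
Maximum is 21 at (p,q)=(7,0).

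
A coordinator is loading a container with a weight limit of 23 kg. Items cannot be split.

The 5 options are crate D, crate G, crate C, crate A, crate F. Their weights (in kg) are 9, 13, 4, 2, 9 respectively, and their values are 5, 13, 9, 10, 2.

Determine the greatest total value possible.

crate G + crate C + crate A: weight 13 + 4 + 2 = 19 ≤ 23, value 13 + 9 + 10 = 32.
crate D + crate C + crate A: weight 9 + 4 + 2 = 15 ≤ 23, value 5 + 9 + 10 = 24.
Best is crate G, crate C, and crate A with total value 32.

32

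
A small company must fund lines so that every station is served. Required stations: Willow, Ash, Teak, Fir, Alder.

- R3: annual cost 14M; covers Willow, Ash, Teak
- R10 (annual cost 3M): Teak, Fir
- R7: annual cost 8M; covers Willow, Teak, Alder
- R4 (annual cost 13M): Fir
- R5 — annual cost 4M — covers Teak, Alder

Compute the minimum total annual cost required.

21

This is an integer covering problem.
The greedy cost-per-new-station heuristic would pick R10, R7, and R3 for 25, but a cheaper cover exists.
Choose R3, R10, and R5: together they cover Willow, Ash, Teak, Fir, Alder — every station.
Total annual cost: 14 + 3 + 4 = 21.
No cover costs less than 21.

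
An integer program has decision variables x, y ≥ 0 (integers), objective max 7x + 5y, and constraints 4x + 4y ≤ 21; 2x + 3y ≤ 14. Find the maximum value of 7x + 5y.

Relaxing integrality, the LP optimum is 36.75 at (x,y) = (5.25, 0), which is not an integer point.
(x,y)=(5,0): 4·5+4·0=20≤21, 2·5+3·0=10≤14, objective 35.
(x,y)=(4,1): 4·4+4·1=20≤21, 2·4+3·1=11≤14, objective 33.
The best lattice point is (5,0), giving 35.

35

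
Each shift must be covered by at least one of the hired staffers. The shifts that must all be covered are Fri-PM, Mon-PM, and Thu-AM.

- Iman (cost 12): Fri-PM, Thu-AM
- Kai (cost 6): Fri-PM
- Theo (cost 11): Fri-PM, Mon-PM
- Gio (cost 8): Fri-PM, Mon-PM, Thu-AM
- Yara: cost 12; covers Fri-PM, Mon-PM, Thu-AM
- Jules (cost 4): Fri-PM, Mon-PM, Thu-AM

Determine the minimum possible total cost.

4

This is an integer covering problem.
Jules alone covers Fri-PM, Mon-PM, Thu-AM — every shift.
Total cost: 4.
No cover costs less than 4.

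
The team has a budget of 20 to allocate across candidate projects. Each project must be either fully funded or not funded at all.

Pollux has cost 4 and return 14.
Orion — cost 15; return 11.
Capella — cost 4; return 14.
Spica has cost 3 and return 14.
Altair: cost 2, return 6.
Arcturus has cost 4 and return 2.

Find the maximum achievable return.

50

Pollux + Capella + Spica + Altair: cost 4 + 4 + 3 + 2 = 13 ≤ 20, return 14 + 14 + 14 + 6 = 48.
Pollux + Capella + Spica + Altair + Arcturus: cost 4 + 4 + 3 + 2 + 4 = 17 ≤ 20, return 14 + 14 + 14 + 6 + 2 = 50.
Best is Pollux, Capella, Spica, Altair, and Arcturus with total return 50.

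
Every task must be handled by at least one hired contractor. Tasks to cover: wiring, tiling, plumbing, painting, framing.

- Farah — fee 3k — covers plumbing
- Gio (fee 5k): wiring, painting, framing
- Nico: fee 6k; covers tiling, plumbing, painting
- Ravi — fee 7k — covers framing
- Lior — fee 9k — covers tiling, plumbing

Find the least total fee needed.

The greedy cost-per-new-task heuristic would pick Gio, Farah, and Nico for 14, but a cheaper cover exists.
Choose Gio and Nico: together they cover wiring, tiling, plumbing, painting, framing — every task.
Total fee: 5 + 6 = 11.
No cover costs less than 11.

11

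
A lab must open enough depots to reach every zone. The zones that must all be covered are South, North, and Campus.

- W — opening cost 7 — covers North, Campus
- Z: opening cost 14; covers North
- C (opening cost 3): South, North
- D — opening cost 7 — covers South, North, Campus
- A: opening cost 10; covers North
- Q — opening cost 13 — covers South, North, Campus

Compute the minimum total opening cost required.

7

The greedy cost-per-new-zone heuristic would pick C and W for 10, but a cheaper cover exists.
D alone covers South, North, Campus — every zone.
Total opening cost: 7.
No cover costs less than 7.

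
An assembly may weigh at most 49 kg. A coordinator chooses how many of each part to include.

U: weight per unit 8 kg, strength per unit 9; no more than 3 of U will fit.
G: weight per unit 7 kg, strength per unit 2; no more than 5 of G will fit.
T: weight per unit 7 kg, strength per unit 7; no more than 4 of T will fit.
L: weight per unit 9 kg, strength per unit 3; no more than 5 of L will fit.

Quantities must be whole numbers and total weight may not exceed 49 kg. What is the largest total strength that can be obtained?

48

Take 3×U and 3×T: weight 45 ≤ 49, strength 3·9 + 3·7 = 48.
U has the best ratio (9/8) and is taken to its limit of 3; remaining capacity is filled optimally with the others.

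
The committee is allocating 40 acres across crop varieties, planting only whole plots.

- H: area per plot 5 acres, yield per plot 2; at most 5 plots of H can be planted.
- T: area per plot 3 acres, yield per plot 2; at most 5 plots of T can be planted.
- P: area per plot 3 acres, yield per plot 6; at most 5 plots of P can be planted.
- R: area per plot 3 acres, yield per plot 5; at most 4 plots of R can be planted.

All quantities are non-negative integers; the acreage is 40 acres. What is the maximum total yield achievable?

58

3×T, 5×P, and 4×R: area 36 ≤ 40, yield 3·2 + 5·6 + 4·5 = 56.
4×T, 5×P, and 4×R: area 39 ≤ 40, yield 4·2 + 5·6 + 4·5 = 58.
Best is 58.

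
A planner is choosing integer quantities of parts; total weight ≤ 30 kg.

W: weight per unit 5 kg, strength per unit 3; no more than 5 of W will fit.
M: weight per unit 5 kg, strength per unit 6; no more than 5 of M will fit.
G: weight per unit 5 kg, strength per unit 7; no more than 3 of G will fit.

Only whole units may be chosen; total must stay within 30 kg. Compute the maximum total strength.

This is a bounded integer knapsack.
4×M and 2×G: weight 30 ≤ 30, strength 4·6 + 2·7 = 38.
3×M and 3×G: weight 30 ≤ 30, strength 3·6 + 3·7 = 39.
Best is 39.

39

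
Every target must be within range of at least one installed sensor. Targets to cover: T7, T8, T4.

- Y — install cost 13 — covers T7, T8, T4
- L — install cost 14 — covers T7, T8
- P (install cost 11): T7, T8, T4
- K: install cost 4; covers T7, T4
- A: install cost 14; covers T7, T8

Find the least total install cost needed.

11

P alone covers T7, T8, T4 — every target.
Total install cost: 11.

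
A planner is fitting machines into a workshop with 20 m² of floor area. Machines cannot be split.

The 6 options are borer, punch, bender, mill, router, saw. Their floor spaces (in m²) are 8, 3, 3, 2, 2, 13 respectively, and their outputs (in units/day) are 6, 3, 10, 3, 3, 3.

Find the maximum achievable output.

Treat it as a binary knapsack problem.
Take borer, punch, bender, mill, and router: floor space 8 + 3 + 3 + 2 + 2 = 18 ≤ 20, output 6 + 3 + 10 + 3 + 3 = 25.
No other feasible combination does better.

25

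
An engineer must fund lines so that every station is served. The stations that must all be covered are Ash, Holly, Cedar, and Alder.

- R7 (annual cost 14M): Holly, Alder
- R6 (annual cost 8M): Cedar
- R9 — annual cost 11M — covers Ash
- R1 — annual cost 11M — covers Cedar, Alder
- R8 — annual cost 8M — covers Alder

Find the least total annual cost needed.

The greedy cost-per-new-station heuristic would pick R1, R9, and R7 for 36, but a cheaper cover exists.
Choose R7, R6, and R9: together they cover Ash, Holly, Cedar, Alder — every station.
Total annual cost: 14 + 8 + 11 = 33.
No cover costs less than 33.

33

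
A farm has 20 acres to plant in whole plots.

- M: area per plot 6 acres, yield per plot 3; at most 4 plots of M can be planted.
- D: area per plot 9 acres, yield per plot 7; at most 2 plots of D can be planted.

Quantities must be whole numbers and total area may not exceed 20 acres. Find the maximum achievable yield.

14

Take 2×D: area 18 ≤ 20, yield 2·7 = 14.
D has the best ratio (7/9) and is taken to its limit of 2; remaining capacity is filled optimally with the others.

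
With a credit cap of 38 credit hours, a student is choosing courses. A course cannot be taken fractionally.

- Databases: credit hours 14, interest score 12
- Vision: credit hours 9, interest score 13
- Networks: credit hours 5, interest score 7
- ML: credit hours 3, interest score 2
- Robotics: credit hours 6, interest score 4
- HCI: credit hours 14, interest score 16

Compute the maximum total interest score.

Take Vision, Networks, ML, Robotics, and HCI: credit hours 9 + 5 + 3 + 6 + 14 = 37 ≤ 38, interest score 13 + 7 + 2 + 4 + 16 = 42.
No other feasible combination does better.

42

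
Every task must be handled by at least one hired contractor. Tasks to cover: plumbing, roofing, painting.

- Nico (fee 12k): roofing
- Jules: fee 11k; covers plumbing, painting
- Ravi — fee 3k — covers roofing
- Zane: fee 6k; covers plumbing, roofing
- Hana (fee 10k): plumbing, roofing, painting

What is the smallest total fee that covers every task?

10

This is an integer covering problem.
Hana alone covers plumbing, roofing, painting — every task.
Total fee: 10.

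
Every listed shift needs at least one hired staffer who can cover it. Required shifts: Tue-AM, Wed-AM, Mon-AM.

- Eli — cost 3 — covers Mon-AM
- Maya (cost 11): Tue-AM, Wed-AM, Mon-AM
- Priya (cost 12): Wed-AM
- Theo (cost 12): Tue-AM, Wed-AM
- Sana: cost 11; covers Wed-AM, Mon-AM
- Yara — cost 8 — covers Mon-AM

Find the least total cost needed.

11

The greedy cost-per-new-shift heuristic would pick Eli and Maya for 14, but a cheaper cover exists.
Maya alone covers Tue-AM, Wed-AM, Mon-AM — every shift.
Total cost: 11.
No cover costs less than 11.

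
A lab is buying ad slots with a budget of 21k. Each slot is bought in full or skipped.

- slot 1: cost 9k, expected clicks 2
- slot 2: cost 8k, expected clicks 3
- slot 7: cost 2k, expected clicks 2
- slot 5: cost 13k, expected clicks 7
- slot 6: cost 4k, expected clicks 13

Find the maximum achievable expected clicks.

Treat it as a binary knapsack problem.
slot 2 + slot 7 + slot 6: cost 8 + 2 + 4 = 14 ≤ 21, expected clicks 3 + 2 + 13 = 18.
slot 5 + slot 6: cost 13 + 4 = 17 ≤ 21, expected clicks 7 + 13 = 20.
slot 7 + slot 5 + slot 6: cost 2 + 13 + 4 = 19 ≤ 21, expected clicks 2 + 7 + 13 = 22.
Best is slot 7, slot 5, and slot 6 with total expected clicks 22.

22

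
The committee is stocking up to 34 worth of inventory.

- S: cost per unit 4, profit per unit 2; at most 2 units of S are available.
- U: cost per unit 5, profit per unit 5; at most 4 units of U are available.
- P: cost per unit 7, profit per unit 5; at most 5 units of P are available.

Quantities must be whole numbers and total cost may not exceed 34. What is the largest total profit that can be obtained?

30

Take 4×U and 2×P: cost 34 ≤ 34, profit 4·5 + 2·5 = 30.
U has the best ratio (5/5) and is taken to its limit of 4; remaining capacity is filled optimally with the others.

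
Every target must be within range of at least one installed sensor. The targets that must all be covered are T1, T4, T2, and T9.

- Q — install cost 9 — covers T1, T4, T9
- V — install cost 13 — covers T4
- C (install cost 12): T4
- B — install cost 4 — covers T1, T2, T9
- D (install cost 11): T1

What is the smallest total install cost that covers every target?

13

Choose Q and B: together they cover T1, T4, T2, T9 — every target.
Total install cost: 9 + 4 = 13.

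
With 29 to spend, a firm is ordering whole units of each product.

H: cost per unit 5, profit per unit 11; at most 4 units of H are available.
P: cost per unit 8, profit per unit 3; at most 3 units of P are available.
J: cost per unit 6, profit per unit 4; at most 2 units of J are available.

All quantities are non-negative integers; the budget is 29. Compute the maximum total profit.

This is a bounded integer knapsack.
H has the best ratio (11/5); taking only H gives at most 4×11 = 44 (stopped by the supply cap of 4).
Mixing does better — 4×H and 1×J: cost 26 ≤ 29, profit 4·11 + 1·4 = 48.

48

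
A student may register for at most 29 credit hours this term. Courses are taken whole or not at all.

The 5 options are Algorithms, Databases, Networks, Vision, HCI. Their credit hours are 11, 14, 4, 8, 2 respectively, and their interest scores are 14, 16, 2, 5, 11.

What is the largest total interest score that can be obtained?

Treat it as a binary knapsack problem.
Algorithms + Databases + HCI: credit hours 11 + 14 + 2 = 27 ≤ 29, interest score 14 + 16 + 11 = 41.
Databases + Networks + Vision + HCI: credit hours 14 + 4 + 8 + 2 = 28 ≤ 29, interest score 16 + 2 + 5 + 11 = 34.
Databases + Vision + HCI: credit hours 14 + 8 + 2 = 24 ≤ 29, interest score 16 + 5 + 11 = 32.
Best is Algorithms, Databases, and HCI with total interest score 41.

41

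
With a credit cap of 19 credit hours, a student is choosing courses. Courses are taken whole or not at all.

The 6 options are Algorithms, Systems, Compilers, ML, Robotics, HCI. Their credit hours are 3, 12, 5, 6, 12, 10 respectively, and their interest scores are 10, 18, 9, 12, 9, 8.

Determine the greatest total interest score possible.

31

Take Algorithms, Compilers, and ML: credit hours 3 + 5 + 6 = 14 ≤ 19, interest score 10 + 9 + 12 = 31.
No other feasible combination does better.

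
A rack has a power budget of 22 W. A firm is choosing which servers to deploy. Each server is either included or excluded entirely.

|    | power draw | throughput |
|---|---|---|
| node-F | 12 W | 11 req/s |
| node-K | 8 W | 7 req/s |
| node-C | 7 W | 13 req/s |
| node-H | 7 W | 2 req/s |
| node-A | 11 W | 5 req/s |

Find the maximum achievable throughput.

24

This is a 0-1 knapsack instance.
Allowing fractional choices, the relaxed optimum would be about 26.6, but servers are indivisible.
node-K + node-C + node-H: power draw 8 + 7 + 7 = 22 ≤ 22, throughput 7 + 13 + 2 = 22.
node-F + node-C: power draw 12 + 7 = 19 ≤ 22, throughput 11 + 13 = 24.
node-K + node-C: power draw 8 + 7 = 15 ≤ 22, throughput 7 + 13 = 20.
Best is node-F and node-C with total throughput 24.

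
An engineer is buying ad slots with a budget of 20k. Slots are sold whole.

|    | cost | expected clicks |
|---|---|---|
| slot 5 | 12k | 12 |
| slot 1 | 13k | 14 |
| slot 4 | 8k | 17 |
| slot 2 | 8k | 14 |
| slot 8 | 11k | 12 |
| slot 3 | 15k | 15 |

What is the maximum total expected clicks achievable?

This is a 0-1 knapsack instance.
slot 4 + slot 8: cost 8 + 11 = 19 ≤ 20, expected clicks 17 + 12 = 29.
slot 4 + slot 2: cost 8 + 8 = 16 ≤ 20, expected clicks 17 + 14 = 31.
slot 5 + slot 4: cost 12 + 8 = 20 ≤ 20, expected clicks 12 + 17 = 29.
Best is slot 4 and slot 2 with total expected clicks 31.

31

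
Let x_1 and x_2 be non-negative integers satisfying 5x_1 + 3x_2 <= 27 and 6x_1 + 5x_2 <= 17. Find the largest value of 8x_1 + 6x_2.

(x_1,x_2)=(2,1): 5·2+3·1=13≤27, 6·2+5·1=17≤17, objective 22.
(x_1,x_2)=(1,2): 5·1+3·2=11≤27, 6·1+5·2=16≤17, objective 20.
(x_1,x_2)=(2,0): 5·2+3·0=10≤27, 6·2+5·0=12≤17, objective 16.
No feasible integer point exceeds 22.

22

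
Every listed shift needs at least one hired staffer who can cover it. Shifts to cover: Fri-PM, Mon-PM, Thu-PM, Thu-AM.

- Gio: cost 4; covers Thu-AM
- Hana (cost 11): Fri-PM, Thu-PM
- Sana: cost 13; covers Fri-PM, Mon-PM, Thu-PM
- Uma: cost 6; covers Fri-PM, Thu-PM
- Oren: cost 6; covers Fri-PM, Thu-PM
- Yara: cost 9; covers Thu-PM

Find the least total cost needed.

The greedy cost-per-new-shift heuristic would pick Uma, Gio, and Sana for 23, but a cheaper cover exists.
Choose Gio and Sana: together they cover Fri-PM, Mon-PM, Thu-PM, Thu-AM — every shift.
Total cost: 4 + 13 = 17.
No cover costs less than 17.

17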